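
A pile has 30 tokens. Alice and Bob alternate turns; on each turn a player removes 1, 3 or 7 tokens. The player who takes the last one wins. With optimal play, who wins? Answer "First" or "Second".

Positions where the player to move wins (W) vs loses (L):
i:   0  1  2  3  4  5  6  7  8  9 10 11 12 13 14 15 16 17 18 19 20 21 22 23 24 25 26 27 28 29 30
     L  W  L  W  L  W  L  W  L  W  L  W  L  W  L  W  L  W  L  W  L  W  L  W  L  W  L  W  L  W  L
Position 30 is L, so the second player wins.

Second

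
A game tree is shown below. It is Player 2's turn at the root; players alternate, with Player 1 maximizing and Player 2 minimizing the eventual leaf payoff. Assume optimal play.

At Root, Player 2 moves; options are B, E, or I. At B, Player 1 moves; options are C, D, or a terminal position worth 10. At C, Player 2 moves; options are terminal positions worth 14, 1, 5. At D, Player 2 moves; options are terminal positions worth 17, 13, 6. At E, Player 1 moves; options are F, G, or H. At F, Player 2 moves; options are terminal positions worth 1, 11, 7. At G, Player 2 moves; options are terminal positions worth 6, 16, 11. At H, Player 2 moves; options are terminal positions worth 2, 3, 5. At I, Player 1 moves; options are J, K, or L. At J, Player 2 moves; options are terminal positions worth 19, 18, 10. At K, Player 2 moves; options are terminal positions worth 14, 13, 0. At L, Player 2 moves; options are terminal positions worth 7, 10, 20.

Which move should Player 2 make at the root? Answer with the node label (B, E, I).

C (Player 2): min(14, 1, 5) = 1
D (Player 2): min(17, 13, 6) = 6
B (Player 1): max(1, 6, 10) = 10
F (Player 2): min(1, 11, 7) = 1
G (Player 2): min(6, 16, 11) = 6
H (Player 2): min(2, 3, 5) = 2
E (Player 1): max(1, 6, 2) = 6
J (Player 2): min(19, 18, 10) = 10
K (Player 2): min(14, 13, 0) = 0
L (Player 2): min(7, 10, 20) = 7
I (Player 1): max(10, 0, 7) = 10
Root (Player 2): min(10, 6, 10) = 6
Player 2 picks the child with the lowest value: E (value 6).

E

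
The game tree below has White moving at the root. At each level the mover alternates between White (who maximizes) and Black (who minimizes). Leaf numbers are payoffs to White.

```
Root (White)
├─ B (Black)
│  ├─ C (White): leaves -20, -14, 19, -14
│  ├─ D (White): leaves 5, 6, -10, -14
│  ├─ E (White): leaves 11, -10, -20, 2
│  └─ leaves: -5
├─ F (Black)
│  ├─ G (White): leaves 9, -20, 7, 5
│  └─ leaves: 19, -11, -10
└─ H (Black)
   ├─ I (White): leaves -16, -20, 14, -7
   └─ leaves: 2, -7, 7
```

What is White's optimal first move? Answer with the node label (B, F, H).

C (White): max(-20, -14, 19, -14) = 19
D (White): max(5, 6, -10, -14) = 6
E (White): max(11, -10, -20, 2) = 11
B (Black): min(19, 6, 11, -5) = -5
G (White): max(9, -20, 7, 5) = 9
F (Black): min(9, 19, -11, -10) = -11
I (White): max(-16, -20, 14, -7) = 14
H (Black): min(14, 2, -7, 7) = -7
Root (White): max(-5, -11, -7) = -5
White picks the child with the highest value: B (value -5).

B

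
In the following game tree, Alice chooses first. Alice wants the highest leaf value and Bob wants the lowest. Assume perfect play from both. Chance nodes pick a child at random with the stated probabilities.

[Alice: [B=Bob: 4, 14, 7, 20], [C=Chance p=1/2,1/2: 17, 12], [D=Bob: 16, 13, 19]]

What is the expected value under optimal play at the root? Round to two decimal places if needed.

14.5

B (Bob): min(4, 14, 7, 20) = 4
C (Chance): 1/2·17 + 1/2·12 = 14.5
D (Bob): min(16, 13, 19) = 13
Root (Alice): max(4, 14.5, 13) = 14.5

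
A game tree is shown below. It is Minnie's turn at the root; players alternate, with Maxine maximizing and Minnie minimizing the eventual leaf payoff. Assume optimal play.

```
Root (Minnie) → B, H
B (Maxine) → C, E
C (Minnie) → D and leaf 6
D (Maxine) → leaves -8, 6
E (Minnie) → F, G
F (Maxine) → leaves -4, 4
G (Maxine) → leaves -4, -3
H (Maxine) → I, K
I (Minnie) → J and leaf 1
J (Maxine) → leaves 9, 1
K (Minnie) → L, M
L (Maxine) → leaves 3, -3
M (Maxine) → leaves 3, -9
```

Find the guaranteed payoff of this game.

D (Maxine): max(-8, 6) = 6
C (Minnie): min(6, 6) = 6
F (Maxine): max(-4, 4) = 4
G (Maxine): max(-4, -3) = -3
E (Minnie): min(4, -3) = -3
B (Maxine): max(6, -3) = 6
J (Maxine): max(9, 1) = 9
I (Minnie): min(9, 1) = 1
L (Maxine): max(3, -3) = 3
M (Maxine): max(3, -9) = 3
K (Minnie): min(3, 3) = 3
H (Maxine): max(1, 3) = 3
Root (Minnie): min(6, 3) = 3

3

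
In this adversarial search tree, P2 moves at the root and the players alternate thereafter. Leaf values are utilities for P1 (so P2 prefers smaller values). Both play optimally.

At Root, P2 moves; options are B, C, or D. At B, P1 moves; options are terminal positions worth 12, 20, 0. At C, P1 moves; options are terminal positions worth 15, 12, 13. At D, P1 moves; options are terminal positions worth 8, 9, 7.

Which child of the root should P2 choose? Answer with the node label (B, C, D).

D

B (P1): max(12, 20, 0) = 20
C (P1): max(15, 12, 13) = 15
D (P1): max(8, 9, 7) = 9
Root (P2): min(20, 15, 9) = 9
P2 picks the child with the lowest value: D (value 9).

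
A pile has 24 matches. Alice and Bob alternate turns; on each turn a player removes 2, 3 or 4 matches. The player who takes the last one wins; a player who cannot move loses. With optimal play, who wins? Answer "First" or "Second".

Second

i:   0  1  2  3  4  5  6  7  8  9 10 11 12 13 14 15 16 17 18 19 20 21 22 23 24
     L  L  W  W  W  W  L  L  W  W  W  W  L  L  W  W  W  W  L  L  W  W  W  W  L
Position 24 is L, so the second player wins.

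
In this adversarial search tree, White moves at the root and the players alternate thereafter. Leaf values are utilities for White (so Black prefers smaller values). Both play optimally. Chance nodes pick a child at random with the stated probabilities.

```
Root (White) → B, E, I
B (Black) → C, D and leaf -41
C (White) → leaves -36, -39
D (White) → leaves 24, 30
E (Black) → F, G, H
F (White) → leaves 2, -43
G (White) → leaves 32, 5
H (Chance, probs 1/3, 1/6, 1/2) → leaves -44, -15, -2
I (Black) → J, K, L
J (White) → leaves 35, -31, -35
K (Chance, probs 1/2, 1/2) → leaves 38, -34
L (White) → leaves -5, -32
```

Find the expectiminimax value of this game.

C (White): max(-36, -39) = -36
D (White): max(24, 30) = 30
B (Black): min(-36, 30, -41) = -41
F (White): max(2, -43) = 2
G (White): max(32, 5) = 32
H (Chance): 1/3·-44 + 1/6·-15 + 1/2·-2 = -18.17
E (Black): min(2, 32, -18.17) = -18.17
J (White): max(35, -31, -35) = 35
K (Chance): 1/2·38 + 1/2·-34 = 2
L (White): max(-5, -32) = -5
I (Black): min(35, 2, -5) = -5
Root (White): max(-41, -18.17, -5) = -5

-5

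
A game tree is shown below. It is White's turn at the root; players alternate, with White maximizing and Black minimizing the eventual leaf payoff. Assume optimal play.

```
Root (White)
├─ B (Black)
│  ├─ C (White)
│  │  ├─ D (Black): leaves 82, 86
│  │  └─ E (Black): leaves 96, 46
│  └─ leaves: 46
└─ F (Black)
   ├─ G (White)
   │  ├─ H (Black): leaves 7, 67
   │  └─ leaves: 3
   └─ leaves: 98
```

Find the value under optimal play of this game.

D (Black): min(82, 86) = 82
E (Black): min(96, 46) = 46
C (White): max(82, 46) = 82
B (Black): min(82, 46) = 46
H (Black): min(7, 67) = 7
G (White): max(7, 3) = 7
F (Black): min(7, 98) = 7
Root (White): max(46, 7) = 46

46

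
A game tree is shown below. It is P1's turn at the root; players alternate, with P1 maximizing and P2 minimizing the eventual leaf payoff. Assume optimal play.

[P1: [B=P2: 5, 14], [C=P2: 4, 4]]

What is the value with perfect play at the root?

B (P2): min(5, 14) = 5
C (P2): min(4, 4) = 4
Root (P1): max(5, 4) = 5

5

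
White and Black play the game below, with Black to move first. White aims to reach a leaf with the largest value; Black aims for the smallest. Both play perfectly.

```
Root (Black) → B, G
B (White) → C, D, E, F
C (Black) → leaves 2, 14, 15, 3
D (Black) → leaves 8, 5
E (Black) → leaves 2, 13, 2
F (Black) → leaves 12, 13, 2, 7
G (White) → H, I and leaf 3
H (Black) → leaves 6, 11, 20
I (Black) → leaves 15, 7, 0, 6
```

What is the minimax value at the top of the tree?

C (Black): min(2, 14, 15, 3) = 2
D (Black): min(8, 5) = 5
E (Black): min(2, 13, 2) = 2
F (Black): min(12, 13, 2, 7) = 2
B (White): max(2, 5, 2, 2) = 5
H (Black): min(6, 11, 20) = 6
I (Black): min(15, 7, 0, 6) = 0
G (White): max(6, 0, 3) = 6
Root (Black): min(5, 6) = 5

5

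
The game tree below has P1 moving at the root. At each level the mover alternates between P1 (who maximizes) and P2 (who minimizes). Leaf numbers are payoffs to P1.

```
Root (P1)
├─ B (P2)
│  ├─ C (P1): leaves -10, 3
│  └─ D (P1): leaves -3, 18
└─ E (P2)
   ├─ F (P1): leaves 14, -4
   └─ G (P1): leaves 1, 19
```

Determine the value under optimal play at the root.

C (P1): max(-10, 3) = 3
D (P1): max(-3, 18) = 18
B (P2): min(3, 18) = 3
F (P1): max(14, -4) = 14
G (P1): max(1, 19) = 19
E (P2): min(14, 19) = 14
Root (P1): max(3, 14) = 14

14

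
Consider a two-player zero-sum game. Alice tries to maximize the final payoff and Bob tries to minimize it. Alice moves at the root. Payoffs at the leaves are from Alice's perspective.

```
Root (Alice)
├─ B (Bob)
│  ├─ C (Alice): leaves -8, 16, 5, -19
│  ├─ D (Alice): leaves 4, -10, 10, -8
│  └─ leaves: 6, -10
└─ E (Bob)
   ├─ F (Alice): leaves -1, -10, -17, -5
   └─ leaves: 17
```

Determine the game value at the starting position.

-1

C (Alice): max(-8, 16, 5, -19) = 16
D (Alice): max(4, -10, 10, -8) = 10
B (Bob): min(16, 10, 6, -10) = -10
F (Alice): max(-1, -10, -17, -5) = -1
E (Bob): min(-1, 17) = -1
Root (Alice): max(-10, -1) = -1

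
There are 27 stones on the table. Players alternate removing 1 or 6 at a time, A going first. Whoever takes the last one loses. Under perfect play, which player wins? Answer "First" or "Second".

Compute winning (W) and losing (L) positions by backward induction:
i:   0  1  2  3  4  5  6  7  8  9 10 11 12 13 14 15 16 17 18 19 20 21 22 23 24 25 26 27
     W  L  W  L  W  L  W  W  L  W  L  W  L  W  W  L  W  L  W  L  W  W  L  W  L  W  L  W
Position 27 is W, so the first player wins.

First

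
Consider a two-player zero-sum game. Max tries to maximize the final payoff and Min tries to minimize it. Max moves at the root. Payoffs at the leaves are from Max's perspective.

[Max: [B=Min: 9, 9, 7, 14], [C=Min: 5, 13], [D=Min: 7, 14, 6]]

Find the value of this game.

7

B (Min): min(9, 9, 7, 14) = 7
C (Min): min(5, 13) = 5
D (Min): min(7, 14, 6) = 6
Root (Max): max(7, 5, 6) = 7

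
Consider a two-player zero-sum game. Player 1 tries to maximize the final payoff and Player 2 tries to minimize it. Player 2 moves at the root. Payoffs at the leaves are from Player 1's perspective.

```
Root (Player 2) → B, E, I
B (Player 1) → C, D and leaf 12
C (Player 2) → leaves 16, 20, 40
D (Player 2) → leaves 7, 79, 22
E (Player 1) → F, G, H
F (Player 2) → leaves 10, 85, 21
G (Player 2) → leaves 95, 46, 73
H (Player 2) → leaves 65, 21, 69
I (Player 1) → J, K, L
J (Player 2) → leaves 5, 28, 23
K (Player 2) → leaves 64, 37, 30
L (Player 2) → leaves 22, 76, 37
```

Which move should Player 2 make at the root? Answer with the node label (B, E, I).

B

C (Player 2): min(16, 20, 40) = 16
D (Player 2): min(7, 79, 22) = 7
B (Player 1): max(16, 7, 12) = 16
F (Player 2): min(10, 85, 21) = 10
G (Player 2): min(95, 46, 73) = 46
H (Player 2): min(65, 21, 69) = 21
E (Player 1): max(10, 46, 21) = 46
J (Player 2): min(5, 28, 23) = 5
K (Player 2): min(64, 37, 30) = 30
L (Player 2): min(22, 76, 37) = 22
I (Player 1): max(5, 30, 22) = 30
Root (Player 2): min(16, 46, 30) = 16
Player 2 picks the child with the lowest value: B (value 16).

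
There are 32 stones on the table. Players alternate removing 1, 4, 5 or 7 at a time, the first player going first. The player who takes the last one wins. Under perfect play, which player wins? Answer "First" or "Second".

Positions where the player to move wins (W) vs loses (L):
i:   0  1  2  3  4  5  6  7  8  9 10 11 12 13 14 15 16 17 18 19 20 21 22 23 24 25 26 27 28 29 30 31 32
     L  W  L  W  W  W  W  W  L  W  L  W  W  W  W  W  L  W  L  W  W  W  W  W  L  W  L  W  W  W  W  W  L
Position 32 is L, so the second player wins.

Second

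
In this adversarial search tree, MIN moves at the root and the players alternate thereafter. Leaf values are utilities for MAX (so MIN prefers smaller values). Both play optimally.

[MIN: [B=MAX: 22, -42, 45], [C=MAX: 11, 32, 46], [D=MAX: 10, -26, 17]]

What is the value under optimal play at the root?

17

B (MAX): max(22, -42, 45) = 45
C (MAX): max(11, 32, 46) = 46
D (MAX): max(10, -26, 17) = 17
Root (MIN): min(45, 46, 17) = 17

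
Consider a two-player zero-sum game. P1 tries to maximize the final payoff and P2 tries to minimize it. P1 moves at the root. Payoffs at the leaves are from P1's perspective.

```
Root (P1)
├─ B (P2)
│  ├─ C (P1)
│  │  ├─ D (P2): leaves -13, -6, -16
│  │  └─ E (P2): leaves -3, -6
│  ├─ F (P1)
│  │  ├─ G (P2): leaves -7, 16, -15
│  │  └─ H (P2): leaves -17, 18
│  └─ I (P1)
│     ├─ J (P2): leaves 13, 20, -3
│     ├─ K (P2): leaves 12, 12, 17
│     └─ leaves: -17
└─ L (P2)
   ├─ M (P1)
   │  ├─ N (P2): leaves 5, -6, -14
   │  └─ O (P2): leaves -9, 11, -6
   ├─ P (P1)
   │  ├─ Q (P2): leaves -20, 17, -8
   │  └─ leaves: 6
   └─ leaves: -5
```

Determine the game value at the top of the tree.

-9

D (P2): min(-13, -6, -16) = -16
E (P2): min(-3, -6) = -6
C (P1): max(-16, -6) = -6
G (P2): min(-7, 16, -15) = -15
H (P2): min(-17, 18) = -17
F (P1): max(-15, -17) = -15
J (P2): min(13, 20, -3) = -3
K (P2): min(12, 12, 17) = 12
I (P1): max(-3, 12, -17) = 12
B (P2): min(-6, -15, 12) = -15
N (P2): min(5, -6, -14) = -14
O (P2): min(-9, 11, -6) = -9
M (P1): max(-14, -9) = -9
Q (P2): min(-20, 17, -8) = -20
P (P1): max(-20, 6) = 6
L (P2): min(-9, 6, -5) = -9
Root (P1): max(-15, -9) = -9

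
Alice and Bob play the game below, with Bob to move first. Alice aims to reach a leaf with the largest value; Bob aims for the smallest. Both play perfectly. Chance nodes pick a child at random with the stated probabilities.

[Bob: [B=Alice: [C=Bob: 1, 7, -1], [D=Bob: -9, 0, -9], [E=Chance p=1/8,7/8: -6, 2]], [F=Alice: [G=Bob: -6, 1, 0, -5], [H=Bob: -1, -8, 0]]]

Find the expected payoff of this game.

C (Bob): min(1, 7, -1) = -1
D (Bob): min(-9, 0, -9) = -9
E (Chance): 1/8·-6 + 7/8·2 = 1
B (Alice): max(-1, -9, 1) = 1
G (Bob): min(-6, 1, 0, -5) = -6
H (Bob): min(-1, -8, 0) = -8
F (Alice): max(-6, -8) = -6
Root (Bob): min(1, -6) = -6

-6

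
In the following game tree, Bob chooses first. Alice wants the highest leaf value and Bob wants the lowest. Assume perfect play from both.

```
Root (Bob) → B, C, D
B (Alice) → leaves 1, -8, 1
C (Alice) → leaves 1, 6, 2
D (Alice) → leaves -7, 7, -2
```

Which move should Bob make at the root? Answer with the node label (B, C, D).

B (Alice): max(1, -8, 1) = 1
C (Alice): max(1, 6, 2) = 6
D (Alice): max(-7, 7, -2) = 7
Root (Bob): min(1, 6, 7) = 1
Bob picks the child with the lowest value: B (value 1).

B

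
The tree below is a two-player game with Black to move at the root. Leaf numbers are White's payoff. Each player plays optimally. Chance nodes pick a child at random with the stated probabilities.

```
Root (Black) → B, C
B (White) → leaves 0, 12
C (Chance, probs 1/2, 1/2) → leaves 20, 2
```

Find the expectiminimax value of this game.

11

B (White): max(0, 12) = 12
C (Chance): 1/2·20 + 1/2·2 = 11
Root (Black): min(12, 11) = 11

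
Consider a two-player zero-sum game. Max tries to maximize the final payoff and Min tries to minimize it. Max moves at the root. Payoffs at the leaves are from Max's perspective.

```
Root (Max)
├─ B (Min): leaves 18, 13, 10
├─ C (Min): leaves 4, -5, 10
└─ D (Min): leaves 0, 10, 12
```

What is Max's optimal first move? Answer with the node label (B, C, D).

B (Min): min(18, 13, 10) = 10
C (Min): min(4, -5, 10) = -5
D (Min): min(0, 10, 12) = 0
Root (Max): max(10, -5, 0) = 10
Max picks the child with the highest value: B (value 10).

B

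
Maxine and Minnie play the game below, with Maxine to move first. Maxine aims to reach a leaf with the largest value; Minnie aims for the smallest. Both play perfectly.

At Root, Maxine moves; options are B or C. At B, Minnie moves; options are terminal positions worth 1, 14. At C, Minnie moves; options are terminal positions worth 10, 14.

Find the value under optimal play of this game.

10

B (Minnie): min(1, 14) = 1
C (Minnie): min(10, 14) = 10
Root (Maxine): max(1, 10) = 10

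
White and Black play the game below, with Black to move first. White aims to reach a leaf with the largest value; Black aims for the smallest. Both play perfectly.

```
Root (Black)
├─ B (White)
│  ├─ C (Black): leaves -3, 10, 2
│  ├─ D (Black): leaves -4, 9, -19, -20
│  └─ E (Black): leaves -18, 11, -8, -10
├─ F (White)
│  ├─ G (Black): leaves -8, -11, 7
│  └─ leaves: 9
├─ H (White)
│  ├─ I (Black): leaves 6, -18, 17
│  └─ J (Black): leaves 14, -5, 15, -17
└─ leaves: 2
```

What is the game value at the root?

C (Black): min(-3, 10, 2) = -3
D (Black): min(-4, 9, -19, -20) = -20
E (Black): min(-18, 11, -8, -10) = -18
B (White): max(-3, -20, -18) = -3
G (Black): min(-8, -11, 7) = -11
F (White): max(-11, 9) = 9
I (Black): min(6, -18, 17) = -18
J (Black): min(14, -5, 15, -17) = -17
H (White): max(-18, -17) = -17
Root (Black): min(-3, 9, -17, 2) = -17

-17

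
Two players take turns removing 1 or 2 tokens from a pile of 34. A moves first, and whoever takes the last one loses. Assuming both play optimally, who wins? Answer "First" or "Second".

Mark each pile size as W (mover wins) or L (mover loses):
i:   0  1  2  3  4  5  6  7  8  9 10 11 12 13 14 15 16 17 18 19 20 21 22 23 24 25 26 27 28 29 30 31 32 33 34
     W  L  W  W  L  W  W  L  W  W  L  W  W  L  W  W  L  W  W  L  W  W  L  W  W  L  W  W  L  W  W  L  W  W  L
Position 34 is L, so the second player wins.

Second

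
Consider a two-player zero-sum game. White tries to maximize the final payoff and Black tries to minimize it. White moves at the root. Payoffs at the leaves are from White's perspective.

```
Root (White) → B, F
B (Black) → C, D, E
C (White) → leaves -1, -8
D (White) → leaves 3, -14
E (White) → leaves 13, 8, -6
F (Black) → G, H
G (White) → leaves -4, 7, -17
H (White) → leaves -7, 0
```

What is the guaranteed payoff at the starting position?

0

C (White): max(-1, -8) = -1
D (White): max(3, -14) = 3
E (White): max(13, 8, -6) = 13
B (Black): min(-1, 3, 13) = -1
G (White): max(-4, 7, -17) = 7
H (White): max(-7, 0) = 0
F (Black): min(7, 0) = 0
Root (White): max(-1, 0) = 0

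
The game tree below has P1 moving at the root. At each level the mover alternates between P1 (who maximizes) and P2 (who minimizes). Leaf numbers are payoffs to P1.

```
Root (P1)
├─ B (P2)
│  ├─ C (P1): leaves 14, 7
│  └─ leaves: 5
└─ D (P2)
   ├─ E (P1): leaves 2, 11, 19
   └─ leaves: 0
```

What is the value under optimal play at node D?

E: max(2, 11, 19) = 19
D: min(19, 0) = 0

0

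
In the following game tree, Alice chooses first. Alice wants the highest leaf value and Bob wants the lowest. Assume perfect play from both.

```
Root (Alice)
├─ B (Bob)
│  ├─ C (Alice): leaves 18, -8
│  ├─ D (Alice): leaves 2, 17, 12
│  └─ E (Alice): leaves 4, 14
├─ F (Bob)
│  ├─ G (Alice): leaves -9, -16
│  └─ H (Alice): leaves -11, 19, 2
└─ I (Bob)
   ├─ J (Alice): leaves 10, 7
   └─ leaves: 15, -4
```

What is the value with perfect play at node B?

C: max(18, -8) = 18
D: max(2, 17, 12) = 17
E: max(4, 14) = 14
B: min(18, 17, 14) = 14

14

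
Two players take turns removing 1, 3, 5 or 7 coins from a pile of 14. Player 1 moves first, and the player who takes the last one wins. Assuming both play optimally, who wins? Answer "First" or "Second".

W/L table (W = player to move can force a win):
i:   0  1  2  3  4  5  6  7  8  9 10 11 12 13 14
     L  W  L  W  L  W  L  W  L  W  L  W  L  W  L
Position 14 is L, so the second player wins.

Second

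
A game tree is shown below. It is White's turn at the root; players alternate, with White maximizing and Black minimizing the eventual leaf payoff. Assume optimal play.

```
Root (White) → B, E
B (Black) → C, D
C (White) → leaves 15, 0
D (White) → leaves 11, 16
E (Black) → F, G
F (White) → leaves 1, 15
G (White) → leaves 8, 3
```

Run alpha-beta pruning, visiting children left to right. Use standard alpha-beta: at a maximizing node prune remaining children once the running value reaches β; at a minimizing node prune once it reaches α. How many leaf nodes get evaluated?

6

C [α=-∞,β=+∞]: v=15
D [α=-∞,β=15]: v=16
B [α=-∞,β=+∞]: v=15
F [α=15,β=+∞]: v=15
E [α=15,β=+∞]: v=15 after child 1 ≤ α → α-cutoff, skip 1
Root [α=-∞,β=+∞]: v=15
Leaves evaluated: 6 of 8.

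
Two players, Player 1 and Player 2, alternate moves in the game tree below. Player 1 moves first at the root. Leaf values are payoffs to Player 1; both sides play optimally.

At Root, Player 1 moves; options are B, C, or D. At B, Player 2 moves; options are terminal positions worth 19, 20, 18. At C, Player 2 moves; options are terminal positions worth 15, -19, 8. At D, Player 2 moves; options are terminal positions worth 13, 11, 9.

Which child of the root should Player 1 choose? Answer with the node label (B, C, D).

B

B (Player 2): min(19, 20, 18) = 18
C (Player 2): min(15, -19, 8) = -19
D (Player 2): min(13, 11, 9) = 9
Root (Player 1): max(18, -19, 9) = 18
Player 1 picks the child with the highest value: B (value 18).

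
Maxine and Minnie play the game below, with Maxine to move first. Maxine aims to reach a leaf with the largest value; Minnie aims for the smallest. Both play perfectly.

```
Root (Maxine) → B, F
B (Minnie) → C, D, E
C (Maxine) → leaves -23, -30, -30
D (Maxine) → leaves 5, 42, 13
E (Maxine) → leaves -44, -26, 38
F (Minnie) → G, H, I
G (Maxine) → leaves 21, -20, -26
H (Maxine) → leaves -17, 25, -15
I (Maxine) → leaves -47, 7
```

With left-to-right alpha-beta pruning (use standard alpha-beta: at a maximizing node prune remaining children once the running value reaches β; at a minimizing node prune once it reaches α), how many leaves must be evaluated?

C [α=-∞,β=+∞]: v=-23
D [α=-∞,β=-23]: v=5 after child 1 ≥ β → β-cutoff, skip 2
E [α=-∞,β=-23]: v=38
B [α=-∞,β=+∞]: v=-23
G [α=-23,β=+∞]: v=21
H [α=-23,β=21]: v=25 after child 2 ≥ β → β-cutoff, skip 1
I [α=-23,β=21]: v=7
F [α=-23,β=+∞]: v=7
Root [α=-∞,β=+∞]: v=7
Leaves evaluated: 14 of 17.

14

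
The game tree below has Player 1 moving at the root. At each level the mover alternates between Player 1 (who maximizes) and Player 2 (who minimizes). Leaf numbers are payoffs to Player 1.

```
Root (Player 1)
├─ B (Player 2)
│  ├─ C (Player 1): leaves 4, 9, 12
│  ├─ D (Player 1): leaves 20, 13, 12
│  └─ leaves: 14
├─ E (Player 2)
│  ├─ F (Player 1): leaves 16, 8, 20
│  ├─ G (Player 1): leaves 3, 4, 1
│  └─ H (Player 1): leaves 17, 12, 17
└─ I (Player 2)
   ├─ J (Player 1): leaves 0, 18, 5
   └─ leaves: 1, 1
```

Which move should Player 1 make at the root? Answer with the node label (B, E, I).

C (Player 1): max(4, 9, 12) = 12
D (Player 1): max(20, 13, 12) = 20
B (Player 2): min(12, 20, 14) = 12
F (Player 1): max(16, 8, 20) = 20
G (Player 1): max(3, 4, 1) = 4
H (Player 1): max(17, 12, 17) = 17
E (Player 2): min(20, 4, 17) = 4
J (Player 1): max(0, 18, 5) = 18
I (Player 2): min(18, 1, 1) = 1
Root (Player 1): max(12, 4, 1) = 12
Player 1 picks the child with the highest value: B (value 12).

B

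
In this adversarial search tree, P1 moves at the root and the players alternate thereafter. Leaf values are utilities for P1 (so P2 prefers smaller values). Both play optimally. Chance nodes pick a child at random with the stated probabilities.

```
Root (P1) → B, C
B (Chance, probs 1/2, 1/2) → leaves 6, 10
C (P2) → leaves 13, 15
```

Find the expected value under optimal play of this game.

B (Chance): 1/2·6 + 1/2·10 = 8
C (P2): min(13, 15) = 13
Root (P1): max(8, 13) = 13

13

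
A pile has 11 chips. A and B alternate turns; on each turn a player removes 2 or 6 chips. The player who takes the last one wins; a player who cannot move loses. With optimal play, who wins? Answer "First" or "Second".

First

Compute winning (W) and losing (L) positions by backward induction:
i:   0  1  2  3  4  5  6  7  8  9 10 11
     L  L  W  W  L  L  W  W  L  L  W  W
Position 11 is W, so the first player wins.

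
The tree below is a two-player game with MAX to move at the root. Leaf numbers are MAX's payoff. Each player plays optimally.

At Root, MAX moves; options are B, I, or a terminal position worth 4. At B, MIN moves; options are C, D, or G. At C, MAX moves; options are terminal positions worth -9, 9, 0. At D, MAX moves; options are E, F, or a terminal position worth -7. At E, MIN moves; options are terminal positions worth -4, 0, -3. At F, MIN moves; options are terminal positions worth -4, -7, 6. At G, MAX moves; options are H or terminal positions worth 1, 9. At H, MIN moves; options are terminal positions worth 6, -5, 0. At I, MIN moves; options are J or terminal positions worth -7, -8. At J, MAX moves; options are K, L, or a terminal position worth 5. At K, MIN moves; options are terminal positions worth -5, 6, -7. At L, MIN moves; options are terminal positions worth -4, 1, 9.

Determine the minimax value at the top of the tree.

C (MAX): max(-9, 9, 0) = 9
E (MIN): min(-4, 0, -3) = -4
F (MIN): min(-4, -7, 6) = -7
D (MAX): max(-4, -7, -7) = -4
H (MIN): min(6, -5, 0) = -5
G (MAX): max(-5, 1, 9) = 9
B (MIN): min(9, -4, 9) = -4
K (MIN): min(-5, 6, -7) = -7
L (MIN): min(-4, 1, 9) = -4
J (MAX): max(-7, -4, 5) = 5
I (MIN): min(5, -7, -8) = -8
Root (MAX): max(-4, -8, 4) = 4

4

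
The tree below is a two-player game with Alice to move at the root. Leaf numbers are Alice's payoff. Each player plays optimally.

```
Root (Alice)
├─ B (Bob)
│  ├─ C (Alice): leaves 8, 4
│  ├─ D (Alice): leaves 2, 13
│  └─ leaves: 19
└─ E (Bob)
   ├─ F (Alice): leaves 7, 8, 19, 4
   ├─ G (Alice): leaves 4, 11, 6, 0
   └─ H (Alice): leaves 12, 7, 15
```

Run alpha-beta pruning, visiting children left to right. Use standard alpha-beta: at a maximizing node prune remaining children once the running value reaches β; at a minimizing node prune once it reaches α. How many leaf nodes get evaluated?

C [α=-∞,β=+∞]: v=8
D [α=-∞,β=8]: v=13
B [α=-∞,β=+∞]: v=8
F [α=8,β=+∞]: v=19
G [α=8,β=19]: v=11
H [α=8,β=11]: v=12 after child 1 ≥ β → β-cutoff, skip 2
E [α=8,β=+∞]: v=11
Root [α=-∞,β=+∞]: v=11
Leaves evaluated: 14 of 16.

14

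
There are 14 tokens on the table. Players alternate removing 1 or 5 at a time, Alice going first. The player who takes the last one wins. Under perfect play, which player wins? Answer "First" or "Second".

Second

i:   0  1  2  3  4  5  6  7  8  9 10 11 12 13 14
     L  W  L  W  L  W  L  W  L  W  L  W  L  W  L
Position 14 is L, so the second player wins.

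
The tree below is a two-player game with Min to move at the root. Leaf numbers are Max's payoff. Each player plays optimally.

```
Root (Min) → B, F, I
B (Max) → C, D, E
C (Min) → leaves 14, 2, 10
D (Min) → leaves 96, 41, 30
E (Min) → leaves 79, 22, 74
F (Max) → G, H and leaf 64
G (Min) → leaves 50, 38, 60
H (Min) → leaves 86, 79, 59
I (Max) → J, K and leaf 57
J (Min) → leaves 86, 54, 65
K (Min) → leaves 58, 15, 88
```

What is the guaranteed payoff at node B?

C: min(14, 2, 10) = 2
D: min(96, 41, 30) = 30
E: min(79, 22, 74) = 22
B: max(2, 30, 22) = 30

30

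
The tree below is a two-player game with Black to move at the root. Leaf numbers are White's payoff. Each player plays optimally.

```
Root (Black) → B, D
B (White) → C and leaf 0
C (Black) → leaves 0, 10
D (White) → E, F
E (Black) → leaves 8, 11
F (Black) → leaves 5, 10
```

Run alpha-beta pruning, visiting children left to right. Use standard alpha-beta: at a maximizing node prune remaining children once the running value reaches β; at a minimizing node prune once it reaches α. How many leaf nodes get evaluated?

5

C [α=-∞,β=+∞]: v=0
B [α=-∞,β=+∞]: v=0
E [α=-∞,β=0]: v=8
D [α=-∞,β=0]: v=8 after child 1 ≥ β → β-cutoff, skip 1
Root [α=-∞,β=+∞]: v=0
Leaves evaluated: 5 of 7.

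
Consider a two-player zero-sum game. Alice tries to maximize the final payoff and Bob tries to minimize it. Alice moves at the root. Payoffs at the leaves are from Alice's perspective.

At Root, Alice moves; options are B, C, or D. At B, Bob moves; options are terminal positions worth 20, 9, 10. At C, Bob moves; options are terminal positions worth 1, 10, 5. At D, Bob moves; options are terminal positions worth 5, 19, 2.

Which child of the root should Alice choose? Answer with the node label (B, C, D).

B

B (Bob): min(20, 9, 10) = 9
C (Bob): min(1, 10, 5) = 1
D (Bob): min(5, 19, 2) = 2
Root (Alice): max(9, 1, 2) = 9
Alice picks the child with the highest value: B (value 9).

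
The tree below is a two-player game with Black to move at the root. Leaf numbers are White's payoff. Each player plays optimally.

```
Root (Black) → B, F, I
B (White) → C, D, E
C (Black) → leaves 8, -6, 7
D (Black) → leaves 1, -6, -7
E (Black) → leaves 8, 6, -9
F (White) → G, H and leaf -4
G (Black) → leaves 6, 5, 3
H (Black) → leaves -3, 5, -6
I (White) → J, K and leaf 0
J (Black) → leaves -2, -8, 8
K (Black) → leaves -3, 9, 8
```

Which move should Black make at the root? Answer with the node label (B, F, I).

B

C (Black): min(8, -6, 7) = -6
D (Black): min(1, -6, -7) = -7
E (Black): min(8, 6, -9) = -9
B (White): max(-6, -7, -9) = -6
G (Black): min(6, 5, 3) = 3
H (Black): min(-3, 5, -6) = -6
F (White): max(3, -6, -4) = 3
J (Black): min(-2, -8, 8) = -8
K (Black): min(-3, 9, 8) = -3
I (White): max(-8, -3, 0) = 0
Root (Black): min(-6, 3, 0) = -6
Black picks the child with the lowest value: B (value -6).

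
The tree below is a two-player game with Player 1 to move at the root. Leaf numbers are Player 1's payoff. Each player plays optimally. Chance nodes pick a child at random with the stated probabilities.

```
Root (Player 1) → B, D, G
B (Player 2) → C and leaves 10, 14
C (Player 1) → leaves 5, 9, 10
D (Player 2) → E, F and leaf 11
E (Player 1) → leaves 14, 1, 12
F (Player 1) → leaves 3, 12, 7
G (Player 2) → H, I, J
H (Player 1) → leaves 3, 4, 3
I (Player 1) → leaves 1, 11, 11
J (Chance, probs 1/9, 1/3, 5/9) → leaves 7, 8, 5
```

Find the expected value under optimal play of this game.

11

C (Player 1): max(5, 9, 10) = 10
B (Player 2): min(10, 10, 14) = 10
E (Player 1): max(14, 1, 12) = 14
F (Player 1): max(3, 12, 7) = 12
D (Player 2): min(14, 12, 11) = 11
H (Player 1): max(3, 4, 3) = 4
I (Player 1): max(1, 11, 11) = 11
J (Chance): 1/9·7 + 1/3·8 + 5/9·5 = 6.22
G (Player 2): min(4, 11, 6.22) = 4
Root (Player 1): max(10, 11, 4) = 11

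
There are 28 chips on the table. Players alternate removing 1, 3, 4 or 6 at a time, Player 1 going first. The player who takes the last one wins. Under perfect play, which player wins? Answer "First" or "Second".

Second

Positions where the player to move wins (W) vs loses (L):
i:   0  1  2  3  4  5  6  7  8  9 10 11 12 13 14 15 16 17 18 19 20 21 22 23 24 25 26 27 28
     L  W  L  W  W  W  W  L  W  L  W  W  W  W  L  W  L  W  W  W  W  L  W  L  W  W  W  W  L
Position 28 is L, so the second player wins.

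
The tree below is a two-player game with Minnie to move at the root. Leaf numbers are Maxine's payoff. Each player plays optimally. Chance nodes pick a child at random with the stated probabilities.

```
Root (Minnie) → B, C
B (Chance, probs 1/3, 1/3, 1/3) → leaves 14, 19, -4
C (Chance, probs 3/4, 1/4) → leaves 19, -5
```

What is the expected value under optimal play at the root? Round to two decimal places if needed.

9.67

B (Chance): 1/3·14 + 1/3·19 + 1/3·-4 = 9.67
C (Chance): 3/4·19 + 1/4·-5 = 13
Root (Minnie): min(9.67, 13) = 9.67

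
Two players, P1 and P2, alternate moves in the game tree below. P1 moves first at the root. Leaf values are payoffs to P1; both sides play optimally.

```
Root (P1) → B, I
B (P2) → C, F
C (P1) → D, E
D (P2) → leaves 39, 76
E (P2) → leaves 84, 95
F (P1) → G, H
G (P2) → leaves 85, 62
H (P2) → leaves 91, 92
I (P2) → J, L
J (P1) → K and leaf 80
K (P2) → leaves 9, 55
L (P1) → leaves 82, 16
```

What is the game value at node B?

D: min(39, 76) = 39
E: min(84, 95) = 84
C: max(39, 84) = 84
G: min(85, 62) = 62
H: min(91, 92) = 91
F: max(62, 91) = 91
B: min(84, 91) = 84

84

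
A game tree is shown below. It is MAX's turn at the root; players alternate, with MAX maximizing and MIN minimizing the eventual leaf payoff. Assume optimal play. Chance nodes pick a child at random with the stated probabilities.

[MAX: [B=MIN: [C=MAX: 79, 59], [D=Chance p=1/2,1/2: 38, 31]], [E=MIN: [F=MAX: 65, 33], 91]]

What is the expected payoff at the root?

65

C (MAX): max(79, 59) = 79
D (Chance): 1/2·38 + 1/2·31 = 34.5
B (MIN): min(79, 34.5) = 34.5
F (MAX): max(65, 33) = 65
E (MIN): min(65, 91) = 65
Root (MAX): max(34.5, 65) = 65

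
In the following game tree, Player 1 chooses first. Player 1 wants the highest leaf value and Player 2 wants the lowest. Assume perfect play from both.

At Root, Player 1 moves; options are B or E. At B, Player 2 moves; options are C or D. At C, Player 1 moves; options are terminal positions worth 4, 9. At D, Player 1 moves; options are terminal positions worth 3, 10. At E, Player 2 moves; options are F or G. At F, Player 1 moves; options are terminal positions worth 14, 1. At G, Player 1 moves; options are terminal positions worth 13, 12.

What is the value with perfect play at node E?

13

F: max(14, 1) = 14
G: max(13, 12) = 13
E: min(14, 13) = 13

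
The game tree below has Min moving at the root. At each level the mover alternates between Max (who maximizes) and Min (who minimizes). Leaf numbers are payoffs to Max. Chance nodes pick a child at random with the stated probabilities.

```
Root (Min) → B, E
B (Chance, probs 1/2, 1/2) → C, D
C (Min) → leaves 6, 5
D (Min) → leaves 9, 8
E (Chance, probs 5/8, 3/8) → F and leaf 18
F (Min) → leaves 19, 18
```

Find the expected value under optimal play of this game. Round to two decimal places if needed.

C (Min): min(6, 5) = 5
D (Min): min(9, 8) = 8
B (Chance): 1/2·5 + 1/2·8 = 6.5
F (Min): min(19, 18) = 18
E (Chance): 5/8·18 + 3/8·18 = 18
Root (Min): min(6.5, 18) = 6.5

6.5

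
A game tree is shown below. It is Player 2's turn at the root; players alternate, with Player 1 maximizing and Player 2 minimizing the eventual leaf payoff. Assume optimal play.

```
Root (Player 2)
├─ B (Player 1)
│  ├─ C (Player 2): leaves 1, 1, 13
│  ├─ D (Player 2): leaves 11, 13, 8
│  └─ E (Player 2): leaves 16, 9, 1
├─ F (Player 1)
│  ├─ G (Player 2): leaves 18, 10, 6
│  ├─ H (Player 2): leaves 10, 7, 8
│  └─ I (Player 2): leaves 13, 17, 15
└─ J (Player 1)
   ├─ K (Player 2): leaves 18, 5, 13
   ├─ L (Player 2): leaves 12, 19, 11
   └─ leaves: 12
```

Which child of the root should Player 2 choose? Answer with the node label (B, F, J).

C (Player 2): min(1, 1, 13) = 1
D (Player 2): min(11, 13, 8) = 8
E (Player 2): min(16, 9, 1) = 1
B (Player 1): max(1, 8, 1) = 8
G (Player 2): min(18, 10, 6) = 6
H (Player 2): min(10, 7, 8) = 7
I (Player 2): min(13, 17, 15) = 13
F (Player 1): max(6, 7, 13) = 13
K (Player 2): min(18, 5, 13) = 5
L (Player 2): min(12, 19, 11) = 11
J (Player 1): max(5, 11, 12) = 12
Root (Player 2): min(8, 13, 12) = 8
Player 2 picks the child with the lowest value: B (value 8).

B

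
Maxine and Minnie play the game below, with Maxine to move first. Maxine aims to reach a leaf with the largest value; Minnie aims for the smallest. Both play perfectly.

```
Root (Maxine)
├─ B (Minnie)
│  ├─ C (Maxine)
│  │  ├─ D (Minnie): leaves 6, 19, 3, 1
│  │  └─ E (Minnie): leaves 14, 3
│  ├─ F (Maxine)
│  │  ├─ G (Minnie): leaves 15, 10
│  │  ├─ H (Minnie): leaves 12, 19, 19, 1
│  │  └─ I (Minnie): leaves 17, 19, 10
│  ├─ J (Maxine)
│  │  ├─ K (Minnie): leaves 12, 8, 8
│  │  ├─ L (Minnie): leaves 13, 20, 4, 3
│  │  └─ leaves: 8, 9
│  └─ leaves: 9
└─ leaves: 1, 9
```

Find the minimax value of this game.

9

D (Minnie): min(6, 19, 3, 1) = 1
E (Minnie): min(14, 3) = 3
C (Maxine): max(1, 3) = 3
G (Minnie): min(15, 10) = 10
H (Minnie): min(12, 19, 19, 1) = 1
I (Minnie): min(17, 19, 10) = 10
F (Maxine): max(10, 1, 10) = 10
K (Minnie): min(12, 8, 8) = 8
L (Minnie): min(13, 20, 4, 3) = 3
J (Maxine): max(8, 3, 8, 9) = 9
B (Minnie): min(3, 10, 9, 9) = 3
Root (Maxine): max(3, 1, 9) = 9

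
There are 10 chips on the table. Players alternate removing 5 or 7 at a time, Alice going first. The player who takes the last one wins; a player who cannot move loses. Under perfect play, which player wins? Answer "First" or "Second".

First

Mark each pile size as W (mover wins) or L (mover loses):
i:   0  1  2  3  4  5  6  7  8  9 10
     L  L  L  L  L  W  W  W  W  W  W
Position 10 is W, so the first player wins.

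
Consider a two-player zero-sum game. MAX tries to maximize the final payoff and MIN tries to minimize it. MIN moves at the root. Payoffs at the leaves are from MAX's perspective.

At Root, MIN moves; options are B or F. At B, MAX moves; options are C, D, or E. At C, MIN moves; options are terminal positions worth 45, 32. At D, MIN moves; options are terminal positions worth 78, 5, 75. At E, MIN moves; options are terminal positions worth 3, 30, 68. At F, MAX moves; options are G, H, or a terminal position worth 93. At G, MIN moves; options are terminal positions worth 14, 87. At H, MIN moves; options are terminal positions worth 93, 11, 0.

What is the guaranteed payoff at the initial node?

C (MIN): min(45, 32) = 32
D (MIN): min(78, 5, 75) = 5
E (MIN): min(3, 30, 68) = 3
B (MAX): max(32, 5, 3) = 32
G (MIN): min(14, 87) = 14
H (MIN): min(93, 11, 0) = 0
F (MAX): max(14, 0, 93) = 93
Root (MIN): min(32, 93) = 32

32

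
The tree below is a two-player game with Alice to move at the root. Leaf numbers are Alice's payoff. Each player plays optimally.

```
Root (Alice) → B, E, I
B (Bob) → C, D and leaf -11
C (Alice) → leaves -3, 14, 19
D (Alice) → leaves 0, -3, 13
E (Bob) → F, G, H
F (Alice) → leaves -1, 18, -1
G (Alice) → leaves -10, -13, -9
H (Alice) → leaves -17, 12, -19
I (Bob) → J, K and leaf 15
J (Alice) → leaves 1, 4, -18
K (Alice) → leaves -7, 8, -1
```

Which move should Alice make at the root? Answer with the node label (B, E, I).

C (Alice): max(-3, 14, 19) = 19
D (Alice): max(0, -3, 13) = 13
B (Bob): min(19, 13, -11) = -11
F (Alice): max(-1, 18, -1) = 18
G (Alice): max(-10, -13, -9) = -9
H (Alice): max(-17, 12, -19) = 12
E (Bob): min(18, -9, 12) = -9
J (Alice): max(1, 4, -18) = 4
K (Alice): max(-7, 8, -1) = 8
I (Bob): min(4, 8, 15) = 4
Root (Alice): max(-11, -9, 4) = 4
Alice picks the child with the highest value: I (value 4).

I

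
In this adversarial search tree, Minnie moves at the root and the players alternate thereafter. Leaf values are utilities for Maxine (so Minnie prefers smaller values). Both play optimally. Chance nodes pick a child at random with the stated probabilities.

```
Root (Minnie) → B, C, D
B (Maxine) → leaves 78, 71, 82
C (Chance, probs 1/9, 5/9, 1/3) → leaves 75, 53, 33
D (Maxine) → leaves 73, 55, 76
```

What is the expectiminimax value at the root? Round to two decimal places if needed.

48.78

B (Maxine): max(78, 71, 82) = 82
C (Chance): 1/9·75 + 5/9·53 + 1/3·33 = 48.78
D (Maxine): max(73, 55, 76) = 76
Root (Minnie): min(82, 48.78, 76) = 48.78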